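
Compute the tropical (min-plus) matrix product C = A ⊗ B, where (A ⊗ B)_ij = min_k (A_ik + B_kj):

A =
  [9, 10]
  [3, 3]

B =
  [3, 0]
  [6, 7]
A ⊗ B =
  [12, 9]
  [6, 3]

Apply the min-plus product entry-by-entry:
  C[0][0] = min over k of (A[0][0] + B[0][0] = 9 + 3 = 12, A[0][1] + B[1][0] = 10 + 6 = 16) = 12 (attained at k = 0)
  C[0][1] = min over k of (A[0][0] + B[0][1] = 9 + 0 = 9, A[0][1] + B[1][1] = 10 + 7 = 17) = 9 (attained at k = 0)
  C[1][0] = min over k of (A[1][0] + B[0][0] = 3 + 3 = 6, A[1][1] + B[1][0] = 3 + 6 = 9) = 6 (attained at k = 0)
  C[1][1] = min over k of (A[1][0] + B[0][1] = 3 + 0 = 3, A[1][1] + B[1][1] = 3 + 7 = 10) = 3 (attained at k = 0)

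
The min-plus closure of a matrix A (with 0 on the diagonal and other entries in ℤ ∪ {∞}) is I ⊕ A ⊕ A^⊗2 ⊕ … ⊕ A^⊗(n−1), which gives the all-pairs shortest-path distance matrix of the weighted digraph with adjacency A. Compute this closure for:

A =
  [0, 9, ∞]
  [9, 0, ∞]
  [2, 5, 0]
Closure =
  [0, 9, ∞]
  [9, 0, ∞]
  [2, 5, 0]

This is the Floyd-Warshall all-pairs shortest-path computation. For each intermediate vertex k = 0, 1, …, 2, update dist[i][j] ← min(dist[i][j], dist[i][k] + dist[k][j]). The final matrix gives, for each (i, j), the minimum total weight of any directed path from i to j (possibly empty when i = j).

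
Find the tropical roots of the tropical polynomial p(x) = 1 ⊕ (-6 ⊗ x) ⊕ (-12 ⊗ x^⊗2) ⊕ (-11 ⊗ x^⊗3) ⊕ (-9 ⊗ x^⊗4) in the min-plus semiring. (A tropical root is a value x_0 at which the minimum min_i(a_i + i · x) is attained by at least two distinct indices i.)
Roots: {-2, -1, 6, 7}

Each tropical root is a break point of the lower envelope of the lines y = a_i + i · x (there are 5 lines, with slopes 0, 1, ..., 4). Only the lines that attain the minimum somewhere contribute to roots; other lines are dominated. Here the surviving (envelope) indices are i = 4, i = 3, i = 2, i = 1, i = 0.
Intersections between consecutive envelope lines give the roots: for adjacent envelope indices i < j the intersection is x = (a_i − a_j) / (j − i). Reading off the sorted break points: {-2, -1, 6, 7}.
Verification: at each break x_0, at least two indices attain the minimum of min_i(a_i + i · x_0).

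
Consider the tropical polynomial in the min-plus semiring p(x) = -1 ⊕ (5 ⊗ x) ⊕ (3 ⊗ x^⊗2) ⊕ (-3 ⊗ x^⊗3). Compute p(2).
p(2) = -1

A tropical monomial a ⊗ x^⊗i evaluates to a + i · x. Evaluating each term at x = 2:
  Term 0 contributes -1 + 0 · 2 = -1
  Term 1 contributes 5 + 1 · 2 = 7
  Term 2 contributes 3 + 2 · 2 = 7
  Term 3 contributes -3 + 3 · 2 = 3
p(2) = ⊕ of these = min[-1, 7, 7, 3] = -1.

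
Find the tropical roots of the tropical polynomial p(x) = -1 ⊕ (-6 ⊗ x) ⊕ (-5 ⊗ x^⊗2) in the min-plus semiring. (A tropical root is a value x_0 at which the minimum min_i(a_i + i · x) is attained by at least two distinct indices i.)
Roots: {-1, 5}

Each tropical root is a break point of the lower envelope of the lines y = a_i + i · x (there are 3 lines, with slopes 0, 1, ..., 2). Only the lines that attain the minimum somewhere contribute to roots; other lines are dominated. Here the surviving (envelope) indices are i = 2, i = 1, i = 0.
Intersections between consecutive envelope lines give the roots: for adjacent envelope indices i < j the intersection is x = (a_i − a_j) / (j − i). Reading off the sorted break points: {-1, 5}.
Verification: at each break x_0, at least two indices attain the minimum of min_i(a_i + i · x_0).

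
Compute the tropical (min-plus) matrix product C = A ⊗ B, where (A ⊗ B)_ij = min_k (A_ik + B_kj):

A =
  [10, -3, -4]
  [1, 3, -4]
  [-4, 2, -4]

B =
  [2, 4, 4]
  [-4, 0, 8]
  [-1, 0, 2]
A ⊗ B =
  [-7, -4, -2]
  [-5, -4, -2]
  [-5, -4, -2]

Apply the min-plus product entry-by-entry:
  C[0][0] = min over k of (A[0][0] + B[0][0] = 10 + 2 = 12, A[0][1] + B[1][0] = -3 + -4 = -7, A[0][2] + B[2][0] = -4 + -1 = -5) = -7 (attained at k = 1)
  C[0][1] = min over k of (A[0][0] + B[0][1] = 10 + 4 = 14, A[0][1] + B[1][1] = -3 + 0 = -3, A[0][2] + B[2][1] = -4 + 0 = -4) = -4 (attained at k = 2)
  C[0][2] = min over k of (A[0][0] + B[0][2] = 10 + 4 = 14, A[0][1] + B[1][2] = -3 + 8 = 5, A[0][2] + B[2][2] = -4 + 2 = -2) = -2 (attained at k = 2)
  C[1][0] = min over k of (A[1][0] + B[0][0] = 1 + 2 = 3, A[1][1] + B[1][0] = 3 + -4 = -1, A[1][2] + B[2][0] = -4 + -1 = -5) = -5 (attained at k = 2)
  C[1][1] = min over k of (A[1][0] + B[0][1] = 1 + 4 = 5, A[1][1] + B[1][1] = 3 + 0 = 3, A[1][2] + B[2][1] = -4 + 0 = -4) = -4 (attained at k = 2)
  C[1][2] = min over k of (A[1][0] + B[0][2] = 1 + 4 = 5, A[1][1] + B[1][2] = 3 + 8 = 11, A[1][2] + B[2][2] = -4 + 2 = -2) = -2 (attained at k = 2)
  C[2][0] = min over k of (A[2][0] + B[0][0] = -4 + 2 = -2, A[2][1] + B[1][0] = 2 + -4 = -2, A[2][2] + B[2][0] = -4 + -1 = -5) = -5 (attained at k = 2)
  C[2][1] = min over k of (A[2][0] + B[0][1] = -4 + 4 = 0, A[2][1] + B[1][1] = 2 + 0 = 2, A[2][2] + B[2][1] = -4 + 0 = -4) = -4 (attained at k = 2)
  C[2][2] = min over k of (A[2][0] + B[0][2] = -4 + 4 = 0, A[2][1] + B[1][2] = 2 + 8 = 10, A[2][2] + B[2][2] = -4 + 2 = -2) = -2 (attained at k = 2)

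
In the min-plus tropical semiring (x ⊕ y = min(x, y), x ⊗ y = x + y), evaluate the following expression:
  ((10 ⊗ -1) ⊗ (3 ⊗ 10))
((10 ⊗ -1) ⊗ (3 ⊗ 10)) = 22

Expand innermost to outermost. Recall ⊕ takes the minimum of its arguments and ⊗ takes their sum. Working out the expression ((10 ⊗ -1) ⊗ (3 ⊗ 10)) gives 22.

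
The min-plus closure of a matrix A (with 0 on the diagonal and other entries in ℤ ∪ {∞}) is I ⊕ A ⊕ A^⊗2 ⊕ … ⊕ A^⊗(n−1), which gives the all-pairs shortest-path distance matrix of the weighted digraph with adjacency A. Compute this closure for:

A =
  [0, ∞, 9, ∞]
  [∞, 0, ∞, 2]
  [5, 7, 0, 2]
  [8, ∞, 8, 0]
Closure =
  [0, 16, 9, 11]
  [10, 0, 10, 2]
  [5, 7, 0, 2]
  [8, 15, 8, 0]

This is the Floyd-Warshall all-pairs shortest-path computation. For each intermediate vertex k = 0, 1, …, 3, update dist[i][j] ← min(dist[i][j], dist[i][k] + dist[k][j]). The final matrix gives, for each (i, j), the minimum total weight of any directed path from i to j (possibly empty when i = j).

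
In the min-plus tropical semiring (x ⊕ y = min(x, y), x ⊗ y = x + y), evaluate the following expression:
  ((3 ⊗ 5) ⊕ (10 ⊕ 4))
((3 ⊗ 5) ⊕ (10 ⊕ 4)) = 4

Expand innermost to outermost. Recall ⊕ takes the minimum of its arguments and ⊗ takes their sum. Working out the expression ((3 ⊗ 5) ⊕ (10 ⊕ 4)) gives 4.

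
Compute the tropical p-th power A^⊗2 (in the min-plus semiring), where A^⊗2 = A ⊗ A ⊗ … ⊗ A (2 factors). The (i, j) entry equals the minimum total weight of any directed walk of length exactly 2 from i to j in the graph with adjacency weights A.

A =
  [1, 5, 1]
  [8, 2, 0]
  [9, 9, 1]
A^⊗2 =
  [2, 6, 2]
  [9, 4, 1]
  [10, 10, 2]

Each entry (A^⊗2)_ij equals the minimum over all length-2 walks i = v_0 → v_1 → … → v_2 = j of Σ_t A[v_t][v_{t+1}]. For example, for (i, j) = (0, 2) we minimise over 3 possible intermediate vertex sequences; the minimum is 2, attained along the walk 0 → 0 → 2.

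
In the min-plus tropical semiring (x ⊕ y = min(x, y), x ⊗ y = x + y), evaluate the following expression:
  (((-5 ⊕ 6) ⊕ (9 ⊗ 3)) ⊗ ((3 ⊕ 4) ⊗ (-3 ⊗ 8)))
(((-5 ⊕ 6) ⊕ (9 ⊗ 3)) ⊗ ((3 ⊕ 4) ⊗ (-3 ⊗ 8))) = 3

Expand innermost to outermost. Recall ⊕ takes the minimum of its arguments and ⊗ takes their sum. Working out the expression (((-5 ⊕ 6) ⊕ (9 ⊗ 3)) ⊗ ((3 ⊕ 4) ⊗ (-3 ⊗ 8))) gives 3.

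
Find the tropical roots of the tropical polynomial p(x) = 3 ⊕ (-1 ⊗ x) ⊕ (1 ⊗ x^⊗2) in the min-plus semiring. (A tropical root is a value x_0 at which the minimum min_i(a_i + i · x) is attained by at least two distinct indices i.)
Roots: {-2, 4}

Each tropical root is a break point of the lower envelope of the lines y = a_i + i · x (there are 3 lines, with slopes 0, 1, ..., 2). Only the lines that attain the minimum somewhere contribute to roots; other lines are dominated. Here the surviving (envelope) indices are i = 2, i = 1, i = 0.
Intersections between consecutive envelope lines give the roots: for adjacent envelope indices i < j the intersection is x = (a_i − a_j) / (j − i). Reading off the sorted break points: {-2, 4}.
Verification: at each break x_0, at least two indices attain the minimum of min_i(a_i + i · x_0).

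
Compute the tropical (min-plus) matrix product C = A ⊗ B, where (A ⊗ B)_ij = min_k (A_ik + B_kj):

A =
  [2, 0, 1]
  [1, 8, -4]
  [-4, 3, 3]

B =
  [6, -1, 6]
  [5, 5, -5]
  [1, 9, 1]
A ⊗ B =
  [2, 1, -5]
  [-3, 0, -3]
  [2, -5, -2]

Apply the min-plus product entry-by-entry:
  C[0][0] = min over k of (A[0][0] + B[0][0] = 2 + 6 = 8, A[0][1] + B[1][0] = 0 + 5 = 5, A[0][2] + B[2][0] = 1 + 1 = 2) = 2 (attained at k = 2)
  C[0][1] = min over k of (A[0][0] + B[0][1] = 2 + -1 = 1, A[0][1] + B[1][1] = 0 + 5 = 5, A[0][2] + B[2][1] = 1 + 9 = 10) = 1 (attained at k = 0)
  C[0][2] = min over k of (A[0][0] + B[0][2] = 2 + 6 = 8, A[0][1] + B[1][2] = 0 + -5 = -5, A[0][2] + B[2][2] = 1 + 1 = 2) = -5 (attained at k = 1)
  C[1][0] = min over k of (A[1][0] + B[0][0] = 1 + 6 = 7, A[1][1] + B[1][0] = 8 + 5 = 13, A[1][2] + B[2][0] = -4 + 1 = -3) = -3 (attained at k = 2)
  C[1][1] = min over k of (A[1][0] + B[0][1] = 1 + -1 = 0, A[1][1] + B[1][1] = 8 + 5 = 13, A[1][2] + B[2][1] = -4 + 9 = 5) = 0 (attained at k = 0)
  C[1][2] = min over k of (A[1][0] + B[0][2] = 1 + 6 = 7, A[1][1] + B[1][2] = 8 + -5 = 3, A[1][2] + B[2][2] = -4 + 1 = -3) = -3 (attained at k = 2)
  C[2][0] = min over k of (A[2][0] + B[0][0] = -4 + 6 = 2, A[2][1] + B[1][0] = 3 + 5 = 8, A[2][2] + B[2][0] = 3 + 1 = 4) = 2 (attained at k = 0)
  C[2][1] = min over k of (A[2][0] + B[0][1] = -4 + -1 = -5, A[2][1] + B[1][1] = 3 + 5 = 8, A[2][2] + B[2][1] = 3 + 9 = 12) = -5 (attained at k = 0)
  C[2][2] = min over k of (A[2][0] + B[0][2] = -4 + 6 = 2, A[2][1] + B[1][2] = 3 + -5 = -2, A[2][2] + B[2][2] = 3 + 1 = 4) = -2 (attained at k = 1)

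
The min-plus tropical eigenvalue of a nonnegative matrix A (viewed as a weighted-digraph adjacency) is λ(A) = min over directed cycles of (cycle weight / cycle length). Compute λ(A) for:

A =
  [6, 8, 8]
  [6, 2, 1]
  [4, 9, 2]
λ(A) = 2

Enumerate directed cycles and compute their means (weight / length). Sample:
  cycle 0 → 0: weight = 6, length = 1, mean = 6/1 ≈ 6.000
  cycle 1 → 1: weight = 2, length = 1, mean = 2/1 ≈ 2.000
  cycle 2 → 2: weight = 2, length = 1, mean = 2/1 ≈ 2.000
  cycle 0 → 1 → 0: weight = 14, length = 2, mean = 14/2 ≈ 7.000
  cycle 0 → 2 → 0: weight = 12, length = 2, mean = 12/2 ≈ 6.000
  cycle 1 → 0 → 1: weight = 14, length = 2, mean = 14/2 ≈ 7.000
Minimum mean = 2.000, attained e.g. along the cycle 1 → 1 with weight 2 and length 1. So λ(A) = 2/1 = 2.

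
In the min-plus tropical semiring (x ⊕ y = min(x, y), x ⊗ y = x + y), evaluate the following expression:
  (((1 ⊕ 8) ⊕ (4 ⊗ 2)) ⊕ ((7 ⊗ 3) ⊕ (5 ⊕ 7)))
(((1 ⊕ 8) ⊕ (4 ⊗ 2)) ⊕ ((7 ⊗ 3) ⊕ (5 ⊕ 7))) = 1

Expand innermost to outermost. Recall ⊕ takes the minimum of its arguments and ⊗ takes their sum. Working out the expression (((1 ⊕ 8) ⊕ (4 ⊗ 2)) ⊕ ((7 ⊗ 3) ⊕ (5 ⊕ 7))) gives 1.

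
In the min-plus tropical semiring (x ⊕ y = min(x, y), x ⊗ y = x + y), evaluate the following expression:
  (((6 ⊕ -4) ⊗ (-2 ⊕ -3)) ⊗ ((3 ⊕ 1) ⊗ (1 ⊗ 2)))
(((6 ⊕ -4) ⊗ (-2 ⊕ -3)) ⊗ ((3 ⊕ 1) ⊗ (1 ⊗ 2))) = -3

Expand innermost to outermost. Recall ⊕ takes the minimum of its arguments and ⊗ takes their sum. Working out the expression (((6 ⊕ -4) ⊗ (-2 ⊕ -3)) ⊗ ((3 ⊕ 1) ⊗ (1 ⊗ 2))) gives -3.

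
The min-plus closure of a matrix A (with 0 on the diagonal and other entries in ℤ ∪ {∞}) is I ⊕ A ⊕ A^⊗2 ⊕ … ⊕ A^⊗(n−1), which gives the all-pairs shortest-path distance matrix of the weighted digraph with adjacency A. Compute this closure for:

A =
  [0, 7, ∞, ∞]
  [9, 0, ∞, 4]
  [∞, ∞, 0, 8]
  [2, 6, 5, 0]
Closure =
  [0, 7, 16, 11]
  [6, 0, 9, 4]
  [10, 14, 0, 8]
  [2, 6, 5, 0]

This is the Floyd-Warshall all-pairs shortest-path computation. For each intermediate vertex k = 0, 1, …, 3, update dist[i][j] ← min(dist[i][j], dist[i][k] + dist[k][j]). The final matrix gives, for each (i, j), the minimum total weight of any directed path from i to j (possibly empty when i = j).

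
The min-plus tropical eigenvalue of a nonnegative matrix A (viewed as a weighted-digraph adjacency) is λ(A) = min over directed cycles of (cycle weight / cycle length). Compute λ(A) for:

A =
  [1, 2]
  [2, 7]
λ(A) = 1

Enumerate directed cycles and compute their means (weight / length). Sample:
  cycle 0 → 0: weight = 1, length = 1, mean = 1/1 ≈ 1.000
  cycle 1 → 1: weight = 7, length = 1, mean = 7/1 ≈ 7.000
  cycle 0 → 1 → 0: weight = 4, length = 2, mean = 4/2 ≈ 2.000
  cycle 1 → 0 → 1: weight = 4, length = 2, mean = 4/2 ≈ 2.000
Minimum mean = 1.000, attained e.g. along the cycle 0 → 0 with weight 1 and length 1. So λ(A) = 1/1 = 1.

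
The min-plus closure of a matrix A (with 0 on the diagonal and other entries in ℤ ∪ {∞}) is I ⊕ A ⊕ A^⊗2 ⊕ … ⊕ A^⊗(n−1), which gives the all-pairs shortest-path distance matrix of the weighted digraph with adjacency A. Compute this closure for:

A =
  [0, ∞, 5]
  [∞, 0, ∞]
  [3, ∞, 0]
Closure =
  [0, ∞, 5]
  [∞, 0, ∞]
  [3, ∞, 0]

This is the Floyd-Warshall all-pairs shortest-path computation. For each intermediate vertex k = 0, 1, …, 2, update dist[i][j] ← min(dist[i][j], dist[i][k] + dist[k][j]). The final matrix gives, for each (i, j), the minimum total weight of any directed path from i to j (possibly empty when i = j).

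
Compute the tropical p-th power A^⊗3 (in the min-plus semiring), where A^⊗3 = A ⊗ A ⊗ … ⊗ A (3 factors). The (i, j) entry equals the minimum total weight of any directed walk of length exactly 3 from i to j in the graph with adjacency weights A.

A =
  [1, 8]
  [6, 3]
A^⊗3 =
  [3, 10]
  [8, 9]

Each entry (A^⊗3)_ij equals the minimum over all length-3 walks i = v_0 → v_1 → … → v_3 = j of Σ_t A[v_t][v_{t+1}]. For example, for (i, j) = (0, 1) we minimise over 4 possible intermediate vertex sequences; the minimum is 10, attained along the walk 0 → 0 → 0 → 1.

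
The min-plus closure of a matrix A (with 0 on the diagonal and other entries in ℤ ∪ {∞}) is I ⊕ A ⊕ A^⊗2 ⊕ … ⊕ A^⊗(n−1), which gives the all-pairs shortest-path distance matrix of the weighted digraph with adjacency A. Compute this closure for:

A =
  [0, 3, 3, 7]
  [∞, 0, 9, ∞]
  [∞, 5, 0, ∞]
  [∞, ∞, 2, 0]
Closure =
  [0, 3, 3, 7]
  [∞, 0, 9, ∞]
  [∞, 5, 0, ∞]
  [∞, 7, 2, 0]

This is the Floyd-Warshall all-pairs shortest-path computation. For each intermediate vertex k = 0, 1, …, 3, update dist[i][j] ← min(dist[i][j], dist[i][k] + dist[k][j]). The final matrix gives, for each (i, j), the minimum total weight of any directed path from i to j (possibly empty when i = j).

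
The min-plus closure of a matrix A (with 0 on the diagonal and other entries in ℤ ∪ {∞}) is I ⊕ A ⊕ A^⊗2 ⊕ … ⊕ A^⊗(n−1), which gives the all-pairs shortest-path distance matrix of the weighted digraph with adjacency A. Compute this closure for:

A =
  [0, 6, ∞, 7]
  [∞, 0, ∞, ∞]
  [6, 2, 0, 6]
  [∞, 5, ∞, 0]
Closure =
  [0, 6, ∞, 7]
  [∞, 0, ∞, ∞]
  [6, 2, 0, 6]
  [∞, 5, ∞, 0]

This is the Floyd-Warshall all-pairs shortest-path computation. For each intermediate vertex k = 0, 1, …, 3, update dist[i][j] ← min(dist[i][j], dist[i][k] + dist[k][j]). The final matrix gives, for each (i, j), the minimum total weight of any directed path from i to j (possibly empty when i = j).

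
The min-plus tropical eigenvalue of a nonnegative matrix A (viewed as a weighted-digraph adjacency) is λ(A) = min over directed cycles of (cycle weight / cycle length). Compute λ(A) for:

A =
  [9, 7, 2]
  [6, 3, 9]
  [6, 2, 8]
λ(A) = 3

Enumerate directed cycles and compute their means (weight / length). Sample:
  cycle 0 → 0: weight = 9, length = 1, mean = 9/1 ≈ 9.000
  cycle 1 → 1: weight = 3, length = 1, mean = 3/1 ≈ 3.000
  cycle 2 → 2: weight = 8, length = 1, mean = 8/1 ≈ 8.000
  cycle 0 → 1 → 0: weight = 13, length = 2, mean = 13/2 ≈ 6.500
  cycle 0 → 2 → 0: weight = 8, length = 2, mean = 8/2 ≈ 4.000
  cycle 1 → 0 → 1: weight = 13, length = 2, mean = 13/2 ≈ 6.500
Minimum mean = 3.000, attained e.g. along the cycle 1 → 1 with weight 3 and length 1. So λ(A) = 3/1 = 3.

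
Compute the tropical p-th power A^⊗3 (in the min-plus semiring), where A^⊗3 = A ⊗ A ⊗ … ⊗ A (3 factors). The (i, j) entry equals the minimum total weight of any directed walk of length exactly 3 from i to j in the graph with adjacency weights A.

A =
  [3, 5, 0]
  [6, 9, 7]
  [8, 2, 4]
A^⊗3 =
  [8, 5, 6]
  [12, 8, 9]
  [11, 10, 8]

Each entry (A^⊗3)_ij equals the minimum over all length-3 walks i = v_0 → v_1 → … → v_3 = j of Σ_t A[v_t][v_{t+1}]. For example, for (i, j) = (0, 2) we minimise over 9 possible intermediate vertex sequences; the minimum is 6, attained along the walk 0 → 0 → 0 → 2.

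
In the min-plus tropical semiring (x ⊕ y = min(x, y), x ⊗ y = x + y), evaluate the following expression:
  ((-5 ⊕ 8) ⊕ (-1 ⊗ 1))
((-5 ⊕ 8) ⊕ (-1 ⊗ 1)) = -5

Expand innermost to outermost. Recall ⊕ takes the minimum of its arguments and ⊗ takes their sum. Working out the expression ((-5 ⊕ 8) ⊕ (-1 ⊗ 1)) gives -5.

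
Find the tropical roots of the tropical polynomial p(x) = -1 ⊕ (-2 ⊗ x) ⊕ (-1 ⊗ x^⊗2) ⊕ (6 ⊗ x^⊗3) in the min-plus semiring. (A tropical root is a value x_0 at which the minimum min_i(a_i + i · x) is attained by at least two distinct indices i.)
Roots: {-7, -1, 1}

Each tropical root is a break point of the lower envelope of the lines y = a_i + i · x (there are 4 lines, with slopes 0, 1, ..., 3). Only the lines that attain the minimum somewhere contribute to roots; other lines are dominated. Here the surviving (envelope) indices are i = 3, i = 2, i = 1, i = 0.
Intersections between consecutive envelope lines give the roots: for adjacent envelope indices i < j the intersection is x = (a_i − a_j) / (j − i). Reading off the sorted break points: {-7, -1, 1}.
Verification: at each break x_0, at least two indices attain the minimum of min_i(a_i + i · x_0).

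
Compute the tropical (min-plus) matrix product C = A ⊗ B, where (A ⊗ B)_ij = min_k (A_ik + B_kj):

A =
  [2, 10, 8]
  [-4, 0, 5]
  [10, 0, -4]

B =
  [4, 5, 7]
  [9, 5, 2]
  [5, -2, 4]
A ⊗ B =
  [6, 6, 9]
  [0, 1, 2]
  [1, -6, 0]

Apply the min-plus product entry-by-entry:
  C[0][0] = min over k of (A[0][0] + B[0][0] = 2 + 4 = 6, A[0][1] + B[1][0] = 10 + 9 = 19, A[0][2] + B[2][0] = 8 + 5 = 13) = 6 (attained at k = 0)
  C[0][1] = min over k of (A[0][0] + B[0][1] = 2 + 5 = 7, A[0][1] + B[1][1] = 10 + 5 = 15, A[0][2] + B[2][1] = 8 + -2 = 6) = 6 (attained at k = 2)
  C[0][2] = min over k of (A[0][0] + B[0][2] = 2 + 7 = 9, A[0][1] + B[1][2] = 10 + 2 = 12, A[0][2] + B[2][2] = 8 + 4 = 12) = 9 (attained at k = 0)
  C[1][0] = min over k of (A[1][0] + B[0][0] = -4 + 4 = 0, A[1][1] + B[1][0] = 0 + 9 = 9, A[1][2] + B[2][0] = 5 + 5 = 10) = 0 (attained at k = 0)
  C[1][1] = min over k of (A[1][0] + B[0][1] = -4 + 5 = 1, A[1][1] + B[1][1] = 0 + 5 = 5, A[1][2] + B[2][1] = 5 + -2 = 3) = 1 (attained at k = 0)
  C[1][2] = min over k of (A[1][0] + B[0][2] = -4 + 7 = 3, A[1][1] + B[1][2] = 0 + 2 = 2, A[1][2] + B[2][2] = 5 + 4 = 9) = 2 (attained at k = 1)
  C[2][0] = min over k of (A[2][0] + B[0][0] = 10 + 4 = 14, A[2][1] + B[1][0] = 0 + 9 = 9, A[2][2] + B[2][0] = -4 + 5 = 1) = 1 (attained at k = 2)
  C[2][1] = min over k of (A[2][0] + B[0][1] = 10 + 5 = 15, A[2][1] + B[1][1] = 0 + 5 = 5, A[2][2] + B[2][1] = -4 + -2 = -6) = -6 (attained at k = 2)
  C[2][2] = min over k of (A[2][0] + B[0][2] = 10 + 7 = 17, A[2][1] + B[1][2] = 0 + 2 = 2, A[2][2] + B[2][2] = -4 + 4 = 0) = 0 (attained at k = 2)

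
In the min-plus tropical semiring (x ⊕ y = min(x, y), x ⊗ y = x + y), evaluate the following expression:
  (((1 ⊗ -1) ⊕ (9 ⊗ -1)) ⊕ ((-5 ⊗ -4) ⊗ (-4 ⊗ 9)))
(((1 ⊗ -1) ⊕ (9 ⊗ -1)) ⊕ ((-5 ⊗ -4) ⊗ (-4 ⊗ 9))) = -4

Expand innermost to outermost. Recall ⊕ takes the minimum of its arguments and ⊗ takes their sum. Working out the expression (((1 ⊗ -1) ⊕ (9 ⊗ -1)) ⊕ ((-5 ⊗ -4) ⊗ (-4 ⊗ 9))) gives -4.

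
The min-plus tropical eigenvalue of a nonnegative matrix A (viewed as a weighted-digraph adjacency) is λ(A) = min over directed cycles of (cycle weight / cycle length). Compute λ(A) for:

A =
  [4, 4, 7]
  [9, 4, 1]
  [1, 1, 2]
λ(A) = 1

Enumerate directed cycles and compute their means (weight / length). Sample:
  cycle 0 → 0: weight = 4, length = 1, mean = 4/1 ≈ 4.000
  cycle 1 → 1: weight = 4, length = 1, mean = 4/1 ≈ 4.000
  cycle 2 → 2: weight = 2, length = 1, mean = 2/1 ≈ 2.000
  cycle 0 → 1 → 0: weight = 13, length = 2, mean = 13/2 ≈ 6.500
  cycle 0 → 2 → 0: weight = 8, length = 2, mean = 8/2 ≈ 4.000
  cycle 1 → 0 → 1: weight = 13, length = 2, mean = 13/2 ≈ 6.500
Minimum mean = 1.000, attained e.g. along the cycle 1 → 2 → 1 with weight 2 and length 2. So λ(A) = 2/2 = 1.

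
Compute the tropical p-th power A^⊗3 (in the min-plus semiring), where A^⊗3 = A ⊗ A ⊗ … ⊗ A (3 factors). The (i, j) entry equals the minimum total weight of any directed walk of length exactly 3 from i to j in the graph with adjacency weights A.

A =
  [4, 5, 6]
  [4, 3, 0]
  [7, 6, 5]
A^⊗3 =
  [12, 11, 8]
  [10, 9, 6]
  [13, 12, 9]

Each entry (A^⊗3)_ij equals the minimum over all length-3 walks i = v_0 → v_1 → … → v_3 = j of Σ_t A[v_t][v_{t+1}]. For example, for (i, j) = (0, 2) we minimise over 9 possible intermediate vertex sequences; the minimum is 8, attained along the walk 0 → 1 → 1 → 2.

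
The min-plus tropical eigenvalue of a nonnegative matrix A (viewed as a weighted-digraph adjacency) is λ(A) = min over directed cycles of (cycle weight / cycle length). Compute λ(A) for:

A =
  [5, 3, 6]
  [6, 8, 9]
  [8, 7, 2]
λ(A) = 2

Enumerate directed cycles and compute their means (weight / length). Sample:
  cycle 0 → 0: weight = 5, length = 1, mean = 5/1 ≈ 5.000
  cycle 1 → 1: weight = 8, length = 1, mean = 8/1 ≈ 8.000
  cycle 2 → 2: weight = 2, length = 1, mean = 2/1 ≈ 2.000
  cycle 0 → 1 → 0: weight = 9, length = 2, mean = 9/2 ≈ 4.500
  cycle 0 → 2 → 0: weight = 14, length = 2, mean = 14/2 ≈ 7.000
  cycle 1 → 0 → 1: weight = 9, length = 2, mean = 9/2 ≈ 4.500
Minimum mean = 2.000, attained e.g. along the cycle 2 → 2 with weight 2 and length 1. So λ(A) = 2/1 = 2.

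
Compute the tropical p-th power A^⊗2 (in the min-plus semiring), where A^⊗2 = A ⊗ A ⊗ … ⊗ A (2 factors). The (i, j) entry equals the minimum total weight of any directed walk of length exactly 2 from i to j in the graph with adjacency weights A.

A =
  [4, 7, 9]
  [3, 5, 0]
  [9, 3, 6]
A^⊗2 =
  [8, 11, 7]
  [7, 3, 5]
  [6, 8, 3]

Each entry (A^⊗2)_ij equals the minimum over all length-2 walks i = v_0 → v_1 → … → v_2 = j of Σ_t A[v_t][v_{t+1}]. For example, for (i, j) = (0, 2) we minimise over 3 possible intermediate vertex sequences; the minimum is 7, attained along the walk 0 → 1 → 2.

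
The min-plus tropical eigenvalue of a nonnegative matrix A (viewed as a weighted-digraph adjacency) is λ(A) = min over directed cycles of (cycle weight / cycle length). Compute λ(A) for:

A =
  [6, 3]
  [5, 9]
λ(A) = 4

Enumerate directed cycles and compute their means (weight / length). Sample:
  cycle 0 → 0: weight = 6, length = 1, mean = 6/1 ≈ 6.000
  cycle 1 → 1: weight = 9, length = 1, mean = 9/1 ≈ 9.000
  cycle 0 → 1 → 0: weight = 8, length = 2, mean = 8/2 ≈ 4.000
  cycle 1 → 0 → 1: weight = 8, length = 2, mean = 8/2 ≈ 4.000
Minimum mean = 4.000, attained e.g. along the cycle 0 → 1 → 0 with weight 8 and length 2. So λ(A) = 8/2 = 4.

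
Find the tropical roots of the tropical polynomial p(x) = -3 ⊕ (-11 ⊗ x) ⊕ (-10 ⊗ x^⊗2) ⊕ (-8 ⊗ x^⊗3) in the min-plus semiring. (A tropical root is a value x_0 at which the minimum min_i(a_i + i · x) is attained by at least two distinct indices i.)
Roots: {-2, -1, 8}

Each tropical root is a break point of the lower envelope of the lines y = a_i + i · x (there are 4 lines, with slopes 0, 1, ..., 3). Only the lines that attain the minimum somewhere contribute to roots; other lines are dominated. Here the surviving (envelope) indices are i = 3, i = 2, i = 1, i = 0.
Intersections between consecutive envelope lines give the roots: for adjacent envelope indices i < j the intersection is x = (a_i − a_j) / (j − i). Reading off the sorted break points: {-2, -1, 8}.
Verification: at each break x_0, at least two indices attain the minimum of min_i(a_i + i · x_0).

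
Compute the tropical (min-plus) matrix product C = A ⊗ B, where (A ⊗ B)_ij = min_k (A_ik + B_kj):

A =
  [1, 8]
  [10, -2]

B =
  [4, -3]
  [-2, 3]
A ⊗ B =
  [5, -2]
  [-4, 1]

Apply the min-plus product entry-by-entry:
  C[0][0] = min over k of (A[0][0] + B[0][0] = 1 + 4 = 5, A[0][1] + B[1][0] = 8 + -2 = 6) = 5 (attained at k = 0)
  C[0][1] = min over k of (A[0][0] + B[0][1] = 1 + -3 = -2, A[0][1] + B[1][1] = 8 + 3 = 11) = -2 (attained at k = 0)
  C[1][0] = min over k of (A[1][0] + B[0][0] = 10 + 4 = 14, A[1][1] + B[1][0] = -2 + -2 = -4) = -4 (attained at k = 1)
  C[1][1] = min over k of (A[1][0] + B[0][1] = 10 + -3 = 7, A[1][1] + B[1][1] = -2 + 3 = 1) = 1 (attained at k = 1)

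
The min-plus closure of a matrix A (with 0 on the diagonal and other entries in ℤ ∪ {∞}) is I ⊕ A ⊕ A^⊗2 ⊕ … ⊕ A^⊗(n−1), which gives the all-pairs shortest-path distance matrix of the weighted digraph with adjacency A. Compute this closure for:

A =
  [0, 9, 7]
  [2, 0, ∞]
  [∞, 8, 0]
Closure =
  [0, 9, 7]
  [2, 0, 9]
  [10, 8, 0]

This is the Floyd-Warshall all-pairs shortest-path computation. For each intermediate vertex k = 0, 1, …, 2, update dist[i][j] ← min(dist[i][j], dist[i][k] + dist[k][j]). The final matrix gives, for each (i, j), the minimum total weight of any directed path from i to j (possibly empty when i = j).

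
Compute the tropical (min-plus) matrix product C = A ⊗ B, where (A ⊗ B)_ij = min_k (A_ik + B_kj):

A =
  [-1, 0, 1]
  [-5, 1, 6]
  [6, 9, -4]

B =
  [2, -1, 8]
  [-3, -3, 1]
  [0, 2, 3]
A ⊗ B =
  [-3, -3, 1]
  [-3, -6, 2]
  [-4, -2, -1]

Apply the min-plus product entry-by-entry:
  C[0][0] = min over k of (A[0][0] + B[0][0] = -1 + 2 = 1, A[0][1] + B[1][0] = 0 + -3 = -3, A[0][2] + B[2][0] = 1 + 0 = 1) = -3 (attained at k = 1)
  C[0][1] = min over k of (A[0][0] + B[0][1] = -1 + -1 = -2, A[0][1] + B[1][1] = 0 + -3 = -3, A[0][2] + B[2][1] = 1 + 2 = 3) = -3 (attained at k = 1)
  C[0][2] = min over k of (A[0][0] + B[0][2] = -1 + 8 = 7, A[0][1] + B[1][2] = 0 + 1 = 1, A[0][2] + B[2][2] = 1 + 3 = 4) = 1 (attained at k = 1)
  C[1][0] = min over k of (A[1][0] + B[0][0] = -5 + 2 = -3, A[1][1] + B[1][0] = 1 + -3 = -2, A[1][2] + B[2][0] = 6 + 0 = 6) = -3 (attained at k = 0)
  C[1][1] = min over k of (A[1][0] + B[0][1] = -5 + -1 = -6, A[1][1] + B[1][1] = 1 + -3 = -2, A[1][2] + B[2][1] = 6 + 2 = 8) = -6 (attained at k = 0)
  C[1][2] = min over k of (A[1][0] + B[0][2] = -5 + 8 = 3, A[1][1] + B[1][2] = 1 + 1 = 2, A[1][2] + B[2][2] = 6 + 3 = 9) = 2 (attained at k = 1)
  C[2][0] = min over k of (A[2][0] + B[0][0] = 6 + 2 = 8, A[2][1] + B[1][0] = 9 + -3 = 6, A[2][2] + B[2][0] = -4 + 0 = -4) = -4 (attained at k = 2)
  C[2][1] = min over k of (A[2][0] + B[0][1] = 6 + -1 = 5, A[2][1] + B[1][1] = 9 + -3 = 6, A[2][2] + B[2][1] = -4 + 2 = -2) = -2 (attained at k = 2)
  C[2][2] = min over k of (A[2][0] + B[0][2] = 6 + 8 = 14, A[2][1] + B[1][2] = 9 + 1 = 10, A[2][2] + B[2][2] = -4 + 3 = -1) = -1 (attained at k = 2)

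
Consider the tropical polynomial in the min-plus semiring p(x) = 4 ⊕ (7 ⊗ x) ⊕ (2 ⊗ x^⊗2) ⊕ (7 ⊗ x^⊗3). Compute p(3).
p(3) = 4

A tropical monomial a ⊗ x^⊗i evaluates to a + i · x. Evaluating each term at x = 3:
  Term 0 contributes 4 + 0 · 3 = 4
  Term 1 contributes 7 + 1 · 3 = 10
  Term 2 contributes 2 + 2 · 3 = 8
  Term 3 contributes 7 + 3 · 3 = 16
p(3) = ⊕ of these = min[4, 10, 8, 16] = 4.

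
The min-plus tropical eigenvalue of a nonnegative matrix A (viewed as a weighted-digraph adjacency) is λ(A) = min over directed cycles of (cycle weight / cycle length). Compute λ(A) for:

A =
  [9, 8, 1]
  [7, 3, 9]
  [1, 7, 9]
λ(A) = 1

Enumerate directed cycles and compute their means (weight / length). Sample:
  cycle 0 → 0: weight = 9, length = 1, mean = 9/1 ≈ 9.000
  cycle 1 → 1: weight = 3, length = 1, mean = 3/1 ≈ 3.000
  cycle 2 → 2: weight = 9, length = 1, mean = 9/1 ≈ 9.000
  cycle 0 → 1 → 0: weight = 15, length = 2, mean = 15/2 ≈ 7.500
  cycle 0 → 2 → 0: weight = 2, length = 2, mean = 2/2 ≈ 1.000
  cycle 1 → 0 → 1: weight = 15, length = 2, mean = 15/2 ≈ 7.500
Minimum mean = 1.000, attained e.g. along the cycle 0 → 2 → 0 with weight 2 and length 2. So λ(A) = 2/2 = 1.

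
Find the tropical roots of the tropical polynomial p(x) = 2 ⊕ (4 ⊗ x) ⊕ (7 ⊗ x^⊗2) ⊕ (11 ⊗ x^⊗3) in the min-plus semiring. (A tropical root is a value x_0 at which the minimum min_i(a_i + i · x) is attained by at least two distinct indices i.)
Roots: {-4, -3, -2}

Each tropical root is a break point of the lower envelope of the lines y = a_i + i · x (there are 4 lines, with slopes 0, 1, ..., 3). Only the lines that attain the minimum somewhere contribute to roots; other lines are dominated. Here the surviving (envelope) indices are i = 3, i = 2, i = 1, i = 0.
Intersections between consecutive envelope lines give the roots: for adjacent envelope indices i < j the intersection is x = (a_i − a_j) / (j − i). Reading off the sorted break points: {-4, -3, -2}.
Verification: at each break x_0, at least two indices attain the minimum of min_i(a_i + i · x_0).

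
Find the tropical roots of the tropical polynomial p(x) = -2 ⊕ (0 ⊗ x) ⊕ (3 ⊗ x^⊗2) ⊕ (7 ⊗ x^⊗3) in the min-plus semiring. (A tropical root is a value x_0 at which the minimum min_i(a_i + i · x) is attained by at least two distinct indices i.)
Roots: {-4, -3, -2}

Each tropical root is a break point of the lower envelope of the lines y = a_i + i · x (there are 4 lines, with slopes 0, 1, ..., 3). Only the lines that attain the minimum somewhere contribute to roots; other lines are dominated. Here the surviving (envelope) indices are i = 3, i = 2, i = 1, i = 0.
Intersections between consecutive envelope lines give the roots: for adjacent envelope indices i < j the intersection is x = (a_i − a_j) / (j − i). Reading off the sorted break points: {-4, -3, -2}.
Verification: at each break x_0, at least two indices attain the minimum of min_i(a_i + i · x_0).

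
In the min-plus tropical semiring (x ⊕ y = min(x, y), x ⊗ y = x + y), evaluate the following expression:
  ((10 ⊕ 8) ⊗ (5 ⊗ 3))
((10 ⊕ 8) ⊗ (5 ⊗ 3)) = 16

Expand innermost to outermost. Recall ⊕ takes the minimum of its arguments and ⊗ takes their sum. Working out the expression ((10 ⊕ 8) ⊗ (5 ⊗ 3)) gives 16.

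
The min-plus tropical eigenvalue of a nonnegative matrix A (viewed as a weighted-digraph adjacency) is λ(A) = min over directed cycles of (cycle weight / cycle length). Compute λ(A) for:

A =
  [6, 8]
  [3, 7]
λ(A) = 11/2

Enumerate directed cycles and compute their means (weight / length). Sample:
  cycle 0 → 0: weight = 6, length = 1, mean = 6/1 ≈ 6.000
  cycle 1 → 1: weight = 7, length = 1, mean = 7/1 ≈ 7.000
  cycle 0 → 1 → 0: weight = 11, length = 2, mean = 11/2 ≈ 5.500
  cycle 1 → 0 → 1: weight = 11, length = 2, mean = 11/2 ≈ 5.500
Minimum mean = 5.500, attained e.g. along the cycle 0 → 1 → 0 with weight 11 and length 2. So λ(A) = 11/2 = 11/2.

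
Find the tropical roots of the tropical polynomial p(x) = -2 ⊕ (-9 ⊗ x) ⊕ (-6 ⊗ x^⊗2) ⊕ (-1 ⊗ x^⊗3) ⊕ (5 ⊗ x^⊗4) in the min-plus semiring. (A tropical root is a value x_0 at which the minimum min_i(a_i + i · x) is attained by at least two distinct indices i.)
Roots: {-6, -5, -3, 7}

Each tropical root is a break point of the lower envelope of the lines y = a_i + i · x (there are 5 lines, with slopes 0, 1, ..., 4). Only the lines that attain the minimum somewhere contribute to roots; other lines are dominated. Here the surviving (envelope) indices are i = 4, i = 3, i = 2, i = 1, i = 0.
Intersections between consecutive envelope lines give the roots: for adjacent envelope indices i < j the intersection is x = (a_i − a_j) / (j − i). Reading off the sorted break points: {-6, -5, -3, 7}.
Verification: at each break x_0, at least two indices attain the minimum of min_i(a_i + i · x_0).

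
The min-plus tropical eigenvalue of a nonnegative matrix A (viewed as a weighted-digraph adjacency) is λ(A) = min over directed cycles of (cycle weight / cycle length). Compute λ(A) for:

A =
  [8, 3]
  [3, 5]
λ(A) = 3

Enumerate directed cycles and compute their means (weight / length). Sample:
  cycle 0 → 0: weight = 8, length = 1, mean = 8/1 ≈ 8.000
  cycle 1 → 1: weight = 5, length = 1, mean = 5/1 ≈ 5.000
  cycle 0 → 1 → 0: weight = 6, length = 2, mean = 6/2 ≈ 3.000
  cycle 1 → 0 → 1: weight = 6, length = 2, mean = 6/2 ≈ 3.000
Minimum mean = 3.000, attained e.g. along the cycle 0 → 1 → 0 with weight 6 and length 2. So λ(A) = 6/2 = 3.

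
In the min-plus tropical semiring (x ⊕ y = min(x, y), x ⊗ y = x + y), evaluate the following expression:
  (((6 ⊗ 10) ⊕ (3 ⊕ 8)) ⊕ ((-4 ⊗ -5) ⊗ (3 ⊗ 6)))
(((6 ⊗ 10) ⊕ (3 ⊕ 8)) ⊕ ((-4 ⊗ -5) ⊗ (3 ⊗ 6))) = 0

Expand innermost to outermost. Recall ⊕ takes the minimum of its arguments and ⊗ takes their sum. Working out the expression (((6 ⊗ 10) ⊕ (3 ⊕ 8)) ⊕ ((-4 ⊗ -5) ⊗ (3 ⊗ 6))) gives 0.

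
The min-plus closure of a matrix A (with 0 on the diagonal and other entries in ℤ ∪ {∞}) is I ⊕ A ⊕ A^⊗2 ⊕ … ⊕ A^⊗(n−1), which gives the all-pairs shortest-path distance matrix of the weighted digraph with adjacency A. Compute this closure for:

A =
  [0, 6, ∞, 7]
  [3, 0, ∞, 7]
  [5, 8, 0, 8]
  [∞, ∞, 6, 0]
Closure =
  [0, 6, 13, 7]
  [3, 0, 13, 7]
  [5, 8, 0, 8]
  [11, 14, 6, 0]

This is the Floyd-Warshall all-pairs shortest-path computation. For each intermediate vertex k = 0, 1, …, 3, update dist[i][j] ← min(dist[i][j], dist[i][k] + dist[k][j]). The final matrix gives, for each (i, j), the minimum total weight of any directed path from i to j (possibly empty when i = j).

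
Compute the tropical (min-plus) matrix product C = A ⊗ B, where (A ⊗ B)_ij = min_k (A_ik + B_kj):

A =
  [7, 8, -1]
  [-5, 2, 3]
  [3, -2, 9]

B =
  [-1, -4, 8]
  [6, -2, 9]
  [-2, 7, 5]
A ⊗ B =
  [-3, 3, 4]
  [-6, -9, 3]
  [2, -4, 7]

Apply the min-plus product entry-by-entry:
  C[0][0] = min over k of (A[0][0] + B[0][0] = 7 + -1 = 6, A[0][1] + B[1][0] = 8 + 6 = 14, A[0][2] + B[2][0] = -1 + -2 = -3) = -3 (attained at k = 2)
  C[0][1] = min over k of (A[0][0] + B[0][1] = 7 + -4 = 3, A[0][1] + B[1][1] = 8 + -2 = 6, A[0][2] + B[2][1] = -1 + 7 = 6) = 3 (attained at k = 0)
  C[0][2] = min over k of (A[0][0] + B[0][2] = 7 + 8 = 15, A[0][1] + B[1][2] = 8 + 9 = 17, A[0][2] + B[2][2] = -1 + 5 = 4) = 4 (attained at k = 2)
  C[1][0] = min over k of (A[1][0] + B[0][0] = -5 + -1 = -6, A[1][1] + B[1][0] = 2 + 6 = 8, A[1][2] + B[2][0] = 3 + -2 = 1) = -6 (attained at k = 0)
  C[1][1] = min over k of (A[1][0] + B[0][1] = -5 + -4 = -9, A[1][1] + B[1][1] = 2 + -2 = 0, A[1][2] + B[2][1] = 3 + 7 = 10) = -9 (attained at k = 0)
  C[1][2] = min over k of (A[1][0] + B[0][2] = -5 + 8 = 3, A[1][1] + B[1][2] = 2 + 9 = 11, A[1][2] + B[2][2] = 3 + 5 = 8) = 3 (attained at k = 0)
  C[2][0] = min over k of (A[2][0] + B[0][0] = 3 + -1 = 2, A[2][1] + B[1][0] = -2 + 6 = 4, A[2][2] + B[2][0] = 9 + -2 = 7) = 2 (attained at k = 0)
  C[2][1] = min over k of (A[2][0] + B[0][1] = 3 + -4 = -1, A[2][1] + B[1][1] = -2 + -2 = -4, A[2][2] + B[2][1] = 9 + 7 = 16) = -4 (attained at k = 1)
  C[2][2] = min over k of (A[2][0] + B[0][2] = 3 + 8 = 11, A[2][1] + B[1][2] = -2 + 9 = 7, A[2][2] + B[2][2] = 9 + 5 = 14) = 7 (attained at k = 1)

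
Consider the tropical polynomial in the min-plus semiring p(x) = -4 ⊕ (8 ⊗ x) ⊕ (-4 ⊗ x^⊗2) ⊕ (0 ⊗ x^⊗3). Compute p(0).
p(0) = -4

A tropical monomial a ⊗ x^⊗i evaluates to a + i · x. Evaluating each term at x = 0:
  Term 0 contributes -4 + 0 · 0 = -4
  Term 1 contributes 8 + 1 · 0 = 8
  Term 2 contributes -4 + 2 · 0 = -4
  Term 3 contributes 0 + 3 · 0 = 0
p(0) = ⊕ of these = min[-4, 8, -4, 0] = -4.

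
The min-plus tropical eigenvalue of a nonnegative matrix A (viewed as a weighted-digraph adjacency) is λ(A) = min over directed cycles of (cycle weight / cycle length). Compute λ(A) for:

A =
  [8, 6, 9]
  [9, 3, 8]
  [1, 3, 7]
λ(A) = 3

Enumerate directed cycles and compute their means (weight / length). Sample:
  cycle 0 → 0: weight = 8, length = 1, mean = 8/1 ≈ 8.000
  cycle 1 → 1: weight = 3, length = 1, mean = 3/1 ≈ 3.000
  cycle 2 → 2: weight = 7, length = 1, mean = 7/1 ≈ 7.000
  cycle 0 → 1 → 0: weight = 15, length = 2, mean = 15/2 ≈ 7.500
  cycle 0 → 2 → 0: weight = 10, length = 2, mean = 10/2 ≈ 5.000
  cycle 1 → 0 → 1: weight = 15, length = 2, mean = 15/2 ≈ 7.500
Minimum mean = 3.000, attained e.g. along the cycle 1 → 1 with weight 3 and length 1. So λ(A) = 3/1 = 3.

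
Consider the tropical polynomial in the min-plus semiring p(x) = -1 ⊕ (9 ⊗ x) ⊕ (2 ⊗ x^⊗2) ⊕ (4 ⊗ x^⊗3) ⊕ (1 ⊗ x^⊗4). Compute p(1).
p(1) = -1

A tropical monomial a ⊗ x^⊗i evaluates to a + i · x. Evaluating each term at x = 1:
  Term 0 contributes -1 + 0 · 1 = -1
  Term 1 contributes 9 + 1 · 1 = 10
  Term 2 contributes 2 + 2 · 1 = 4
  Term 3 contributes 4 + 3 · 1 = 7
  Term 4 contributes 1 + 4 · 1 = 5
p(1) = ⊕ of these = min[-1, 10, 4, 7, 5] = -1.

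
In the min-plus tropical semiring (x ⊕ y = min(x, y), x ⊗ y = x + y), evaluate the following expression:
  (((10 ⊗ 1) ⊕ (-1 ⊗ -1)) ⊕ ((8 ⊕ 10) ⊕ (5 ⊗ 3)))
(((10 ⊗ 1) ⊕ (-1 ⊗ -1)) ⊕ ((8 ⊕ 10) ⊕ (5 ⊗ 3))) = -2

Expand innermost to outermost. Recall ⊕ takes the minimum of its arguments and ⊗ takes their sum. Working out the expression (((10 ⊗ 1) ⊕ (-1 ⊗ -1)) ⊕ ((8 ⊕ 10) ⊕ (5 ⊗ 3))) gives -2.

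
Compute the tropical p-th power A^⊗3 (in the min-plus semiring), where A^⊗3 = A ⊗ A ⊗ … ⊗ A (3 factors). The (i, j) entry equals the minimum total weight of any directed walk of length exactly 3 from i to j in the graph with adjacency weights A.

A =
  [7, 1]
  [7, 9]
A^⊗3 =
  [15, 9]
  [15, 15]

Each entry (A^⊗3)_ij equals the minimum over all length-3 walks i = v_0 → v_1 → … → v_3 = j of Σ_t A[v_t][v_{t+1}]. For example, for (i, j) = (0, 1) we minimise over 4 possible intermediate vertex sequences; the minimum is 9, attained along the walk 0 → 1 → 0 → 1.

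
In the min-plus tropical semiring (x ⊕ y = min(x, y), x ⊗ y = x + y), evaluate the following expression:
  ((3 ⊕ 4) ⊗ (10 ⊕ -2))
((3 ⊕ 4) ⊗ (10 ⊕ -2)) = 1

Expand innermost to outermost. Recall ⊕ takes the minimum of its arguments and ⊗ takes their sum. Working out the expression ((3 ⊕ 4) ⊗ (10 ⊕ -2)) gives 1.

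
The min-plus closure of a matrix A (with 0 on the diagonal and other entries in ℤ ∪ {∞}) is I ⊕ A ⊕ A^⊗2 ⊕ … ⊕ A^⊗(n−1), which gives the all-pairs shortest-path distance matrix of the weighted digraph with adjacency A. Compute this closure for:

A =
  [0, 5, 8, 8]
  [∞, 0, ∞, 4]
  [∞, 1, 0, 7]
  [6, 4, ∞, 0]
Closure =
  [0, 5, 8, 8]
  [10, 0, 18, 4]
  [11, 1, 0, 5]
  [6, 4, 14, 0]

This is the Floyd-Warshall all-pairs shortest-path computation. For each intermediate vertex k = 0, 1, …, 3, update dist[i][j] ← min(dist[i][j], dist[i][k] + dist[k][j]). The final matrix gives, for each (i, j), the minimum total weight of any directed path from i to j (possibly empty when i = j).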